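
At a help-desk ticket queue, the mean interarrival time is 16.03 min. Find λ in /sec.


λ = 1/(interarrival time) in consistent units.
1 second = 0.0166667 min, so λ = 0.0166667/16.03 = 0.001040 per second

Final: 0.001040 /sec


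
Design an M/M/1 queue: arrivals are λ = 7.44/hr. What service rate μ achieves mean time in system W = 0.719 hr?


W = 1/(μ−λ) ⇒ μ − λ = 1/W = 1/0.719 = 1.3908
μ = λ + 1/W = 7.44 + 1.3908 = 8.8308 per hr

Final: 8.8308 /hr


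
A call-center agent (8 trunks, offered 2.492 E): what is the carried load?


B(8,2.492) = 0.003056 (Erlang-B)
Carried load = a(1 − B) = 2.492·(1 − 0.003056) = 2.492·0.996944 = 2.4844 E

Final: 2.4844 Erlangs


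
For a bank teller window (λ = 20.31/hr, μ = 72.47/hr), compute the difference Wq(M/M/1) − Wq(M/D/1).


ρ = 20.31/72.47 = 0.2803
Wq(M/M/1) = ρ/(μ−λ) = 0.2803/52.16 = 0.005373 hr
Wq(M/D/1) = ρ/(2(μ−λ)) = 0.002686 hr
Savings = 0.005373 − 0.002686 = 0.002686 hr

Final: 0.002686 hr


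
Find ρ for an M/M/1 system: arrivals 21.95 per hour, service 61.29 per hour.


ρ = λ/μ = 21.95/61.29 = 0.3581

Final: 0.3581


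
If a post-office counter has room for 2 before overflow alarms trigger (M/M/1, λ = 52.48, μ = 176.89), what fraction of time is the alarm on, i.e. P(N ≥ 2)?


ρ = 52.48/176.89 = 0.2967
P(N ≥ n) = ρ^n = 0.2967^2 = 0.088020

Final: 0.088020


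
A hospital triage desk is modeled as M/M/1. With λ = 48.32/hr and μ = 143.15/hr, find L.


ρ = λ/μ = 48.32/143.15 = 0.3375
L = ρ/(1−ρ) = 0.3375/(1 − 0.3375) = 0.3375/0.6625 = 0.5095

Final: 0.5095


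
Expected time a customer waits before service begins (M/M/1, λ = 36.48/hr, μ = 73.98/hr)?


ρ = 36.48/73.98 = 0.4931
Wq = ρ/(μ−λ) = 0.4931/(73.98 − 36.48) = 0.4931/37.50 = 0.01315 hr

Final: 0.01315 hr


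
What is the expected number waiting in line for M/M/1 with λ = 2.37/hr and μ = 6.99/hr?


ρ = 2.37/6.99 = 0.3391
Lq = ρ²/(1−ρ) = 0.1150/0.6609 = 0.1739

Final: 0.1739


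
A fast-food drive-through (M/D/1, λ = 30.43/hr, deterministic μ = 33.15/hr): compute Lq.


ρ = 30.43/33.15 = 0.9179
M/D/1: Lq = ρ²/(2(1−ρ)) = 0.8426/(2·0.08205) = 5.13478

Final: 5.13478


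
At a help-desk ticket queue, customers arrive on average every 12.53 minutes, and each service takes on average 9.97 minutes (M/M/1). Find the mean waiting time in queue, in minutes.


λ = 60/12.53 = 4.7885 /hr
μ = 60/9.97 = 6.0181 /hr
ρ = λ/μ = 4.7885/6.0181 = 0.7957
Wq = ρ/(μ−λ) = 0.7957/(6.0181−4.7885) = 0.64714 hr
In minutes: 0.64714·60 = 38.828 min

Final: 38.828 min


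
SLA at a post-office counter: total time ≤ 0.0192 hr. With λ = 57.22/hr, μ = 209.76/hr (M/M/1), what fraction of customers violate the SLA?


W ~ Exponential(μ−λ) for M/M/1.
μ − λ = 209.76 − 57.22 = 152.5400
P(W > t) = e^{−(μ−λ)t} = e^{−2.9288} = 0.053463

Final: 0.053463


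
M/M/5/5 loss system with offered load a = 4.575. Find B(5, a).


B(c,a) = (a^c/c!) / Σ_{k=0}^{c} a^k/k!
a^5/5! = 16.702222
Σ terms (k=0..5): 1.00000 + 4.57500 + 10.46531 + 15.95960 + 18.25379 + 16.70222 = 66.955930
B = 16.702222/66.955930 = 0.249451

Final: 0.249451


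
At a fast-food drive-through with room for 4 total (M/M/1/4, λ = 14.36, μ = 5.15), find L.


ρ = 14.36/5.15 = 2.7883
L = ρ[1 − (K+1)ρ^K + Kρ^(K+1)] / [(1−ρ)(1−ρ^(K+1))]
Numerator: 2.7883·(1 − 5·60.448961 + 4·168.552832) = 1039.961020
Denominator: (-1.7883)·(-167.552832) = 299.643026
L = 1039.961020/299.643026 = 3.4707

Final: 3.4707


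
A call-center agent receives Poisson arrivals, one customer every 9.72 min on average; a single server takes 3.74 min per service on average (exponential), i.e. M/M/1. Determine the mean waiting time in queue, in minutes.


λ = 60/9.72 = 6.1728 /hr
μ = 60/3.74 = 16.0428 /hr
ρ = λ/μ = 6.1728/16.0428 = 0.3848
Wq = ρ/(μ−λ) = 0.3848/(16.0428−6.1728) = 0.03898 hr
In minutes: 0.03898·60 = 2.339 min

Final: 2.339 min


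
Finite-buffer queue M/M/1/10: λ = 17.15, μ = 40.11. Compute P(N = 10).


ρ = λ/μ = 17.15/40.11 = 0.4276
P_K = (1−ρ)ρ^K/(1−ρ^(K+1)) = (0.5724·0.0002042)/(1 − 0.00008732)
= 0.0001169/0.999913 = 0.0001169

Final: 0.0001169


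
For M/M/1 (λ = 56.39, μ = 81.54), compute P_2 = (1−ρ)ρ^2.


ρ = 56.39/81.54 = 0.6916
P_n = (1−ρ)·ρ^n = (1 − 0.6916)·0.6916^2 = 0.3084·0.478259 = 0.147513

Final: 0.147513


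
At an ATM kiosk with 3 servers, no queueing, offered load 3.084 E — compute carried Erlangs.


B(3,3.084) = 0.356105 (Erlang-B)
Carried load = a(1 − B) = 3.084·(1 − 0.356105) = 3.084·0.643895 = 1.9858 E

Final: 1.9858 Erlangs


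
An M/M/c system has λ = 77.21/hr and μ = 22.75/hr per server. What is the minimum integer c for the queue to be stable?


Stability requires cμ > λ ⇔ c > λ/μ.
λ/μ = 77.21/22.75 = 3.3938
Minimum integer c = ⌊3.3938⌋ + 1 = 4
Check: 4·22.75 = 91.00 > 77.21, while 3·22.75 = 68.25 ≤ 77.21

Final: 4 servers


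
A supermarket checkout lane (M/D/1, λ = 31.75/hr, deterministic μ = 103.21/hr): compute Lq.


ρ = 31.75/103.21 = 0.3076
M/D/1: Lq = ρ²/(2(1−ρ)) = 0.09463/(2·0.6924) = 0.06834

Final: 0.06834


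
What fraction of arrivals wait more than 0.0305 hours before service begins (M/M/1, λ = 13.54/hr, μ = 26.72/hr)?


ρ = 13.54/26.72 = 0.5067
P(Wq > t) = ρ·e^{−(μ−λ)t} = 0.5067·e^{−0.4020}
= 0.5067·0.668987 = 0.339000

Final: 0.339000


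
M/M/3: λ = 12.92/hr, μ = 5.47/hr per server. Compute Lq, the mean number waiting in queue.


a = λ/μ = 2.3620; ρ = a/3 = 0.7873
P₀ = 0.060687
Lq = P₀·a^c·ρ / (c!·(1−ρ)²) = 0.060687·13.17727·0.7873/(6·0.04523)
= 2.32001

Final: 2.32001


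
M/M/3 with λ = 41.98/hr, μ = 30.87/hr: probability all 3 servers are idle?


a = λ/μ = 41.98/30.87 = 1.3599; ρ = a/c = 0.4533
Σ_{k=0}^{2} a^k/k! (terms k=0..2) = 1.00000 + 1.35990 + 0.92466 = 3.28456
Tail: a^3/(3!(1−ρ)) = 2.51488/(6·0.5467) = 0.76668
P₀ = 1/(3.28456 + 0.76668) = 1/4.05124 = 0.246838

Final: 0.246838


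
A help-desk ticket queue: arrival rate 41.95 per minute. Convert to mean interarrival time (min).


Mean interarrival time = 1/λ = 1/41.95 minute = 0.02384 minute
In minutes: 0.02384 × 1 = 0.02384 min

Final: 0.02384 min


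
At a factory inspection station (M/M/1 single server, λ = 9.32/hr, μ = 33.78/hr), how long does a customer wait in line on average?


ρ = 9.32/33.78 = 0.2759
Wq = ρ/(μ−λ) = 0.2759/(33.78 − 9.32) = 0.2759/24.46 = 0.01128 hr

Final: 0.01128 hr


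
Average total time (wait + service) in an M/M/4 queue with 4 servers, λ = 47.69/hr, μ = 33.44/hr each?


a = 1.4261; ρ = 0.3565; P₀ = 0.238416
Lq = P₀·a^c·ρ/(c!(1−ρ)²) = 0.03538
Wq = Lq/λ = 0.03538/47.69 = 0.0007420 hr
W = Wq + 1/μ = 0.0007420 + 0.02990 = 0.03065 hr

Final: 0.03065 hr


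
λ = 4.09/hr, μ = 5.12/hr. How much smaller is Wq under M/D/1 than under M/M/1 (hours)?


ρ = 4.09/5.12 = 0.7988
Wq(M/M/1) = ρ/(μ−λ) = 0.7988/1.03 = 0.77556 hr
Wq(M/D/1) = ρ/(2(μ−λ)) = 0.38778 hr
Savings = 0.77556 − 0.38778 = 0.38778 hr

Final: 0.38778 hr


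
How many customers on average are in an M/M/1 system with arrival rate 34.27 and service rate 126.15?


ρ = λ/μ = 34.27/126.15 = 0.2717
L = ρ/(1−ρ) = 0.2717/(1 − 0.2717) = 0.2717/0.7283 = 0.3730

Final: 0.3730


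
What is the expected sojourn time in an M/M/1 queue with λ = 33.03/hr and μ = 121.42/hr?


W = 1/(μ−λ) = 1/(121.42 − 33.03) = 1/88.39 = 0.01131 hr

Final: 0.01131 hr


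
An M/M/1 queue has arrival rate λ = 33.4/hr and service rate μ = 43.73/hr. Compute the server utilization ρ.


ρ = λ/μ = 33.4/43.73 = 0.7638

Final: 0.7638


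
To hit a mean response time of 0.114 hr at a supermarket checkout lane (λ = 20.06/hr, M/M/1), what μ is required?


W = 1/(μ−λ) ⇒ μ − λ = 1/W = 1/0.114 = 8.7719
μ = λ + 1/W = 20.06 + 8.7719 = 28.8319 per hr

Final: 28.8319 /hr


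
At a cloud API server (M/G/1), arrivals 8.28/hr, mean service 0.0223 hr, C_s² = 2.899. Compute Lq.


ρ = λ·E[S] = 8.28·0.0223 = 0.1846
Lq = ρ²(1+C_s²)/(2(1−ρ)) = 0.03409·(1+2.899)/(2·0.8154)
= 0.03409·3.8990/1.6307 = 0.08152

Final: 0.08152


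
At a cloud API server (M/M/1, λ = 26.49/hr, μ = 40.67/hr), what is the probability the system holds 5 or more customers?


ρ = 26.49/40.67 = 0.6513
P(N ≥ n) = ρ^n = 0.6513^5 = 0.117230

Final: 0.117230


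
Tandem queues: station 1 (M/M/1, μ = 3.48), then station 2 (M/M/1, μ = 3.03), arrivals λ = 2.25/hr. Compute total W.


Each node sees arrival rate λ = 2.25/hr (tandem ⇒ throughput preserved).
W₁ = 1/(μ₁−λ) = 1/(3.48−2.25) = 0.81301 hr
W₂ = 1/(μ₂−λ) = 1/(3.03−2.25) = 1.28205 hr
W_total = W₁ + W₂ = 0.81301 + 1.28205 = 2.09506 hr

Final: 2.09506 hr


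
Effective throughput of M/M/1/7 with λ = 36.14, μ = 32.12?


ρ = 1.1252; P_K = (1−ρ)ρ^7/(1−ρ^8) = 0.182146
λ_eff = λ(1 − P_K) = 36.14·(1 − 0.182146) = 36.14·0.817854 = 29.5572 /hr

Final: 29.5572 /hr


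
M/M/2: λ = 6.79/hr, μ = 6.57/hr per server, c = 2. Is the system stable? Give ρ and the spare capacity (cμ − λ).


Total capacity cμ = 2·6.57 = 13.14/hr
ρ = λ/(cμ) = 6.79/13.14 = 0.5167
Stable ⇔ ρ < 1: YES
Spare capacity = cμ − λ = 13.14 − 6.79 = 6.35/hr

Final: ρ = 0.5167; stable; margin = 6.35/hr


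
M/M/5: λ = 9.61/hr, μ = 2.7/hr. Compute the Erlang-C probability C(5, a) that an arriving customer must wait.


a = λ/μ = 3.5593; ρ = a/5 = 0.7119
P₀ = 0.024030 (from M/M/c formula)
C(c,a) = [a^c/(c!(1−ρ))]·P₀ = [571.21305/(120·0.2881)]·0.024030
= 16.51966·0.024030 = 0.396964

Final: 0.396964


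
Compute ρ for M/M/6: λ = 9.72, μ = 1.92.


ρ = λ/(cμ) = 9.72/(6·1.92) = 9.72/11.52 = 0.8438

Final: 0.8438


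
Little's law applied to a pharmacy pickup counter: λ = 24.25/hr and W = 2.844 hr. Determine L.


L = λW = 24.25·2.844 = 68.9670

Final: 68.9670


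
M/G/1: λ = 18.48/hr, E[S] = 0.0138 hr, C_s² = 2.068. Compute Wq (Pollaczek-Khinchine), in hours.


ρ = λ·E[S] = 18.48·0.0138 = 0.2550
E[S²] = E[S]²(1+C_s²) = 0.0138²·(1+2.068) = 0.0005843
Wq = λ·E[S²]/(2(1−ρ)) = 18.48·0.0005843/(2·0.7450) = 0.007247 hr

Final: 0.007247 hr


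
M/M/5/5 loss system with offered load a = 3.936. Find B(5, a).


B(c,a) = (a^c/c!) / Σ_{k=0}^{c} a^k/k!
a^5/5! = 7.872165
Σ terms (k=0..5): 1.00000 + 3.93600 + 7.74605 + 10.16281 + 10.00021 + 7.87217 = 40.717238
B = 7.872165/40.717238 = 0.193337

Final: 0.193337


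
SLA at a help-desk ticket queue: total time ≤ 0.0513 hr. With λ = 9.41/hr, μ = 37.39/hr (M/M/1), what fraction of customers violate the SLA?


W ~ Exponential(μ−λ) for M/M/1.
μ − λ = 37.39 − 9.41 = 27.9800
P(W > t) = e^{−(μ−λ)t} = e^{−1.4354} = 0.238026

Final: 0.238026


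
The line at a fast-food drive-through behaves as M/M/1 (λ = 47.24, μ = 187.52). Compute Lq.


ρ = 47.24/187.52 = 0.2519
Lq = ρ²/(1−ρ) = 0.06346/0.7481 = 0.08484

Final: 0.08484


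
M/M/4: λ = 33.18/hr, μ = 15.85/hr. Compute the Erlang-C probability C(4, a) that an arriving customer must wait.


a = λ/μ = 2.0934; ρ = a/4 = 0.5233
P₀ = 0.117756 (from M/M/c formula)
C(c,a) = [a^c/(c!(1−ρ))]·P₀ = [19.20386/(24·0.4767)]·0.117756
= 1.67870·0.117756 = 0.197677

Final: 0.197677


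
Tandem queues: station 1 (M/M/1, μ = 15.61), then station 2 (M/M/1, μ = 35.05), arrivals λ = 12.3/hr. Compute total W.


Each node sees arrival rate λ = 12.3/hr (tandem ⇒ throughput preserved).
W₁ = 1/(μ₁−λ) = 1/(15.61−12.3) = 0.30211 hr
W₂ = 1/(μ₂−λ) = 1/(35.05−12.3) = 0.04396 hr
W_total = W₁ + W₂ = 0.30211 + 0.04396 = 0.34607 hr

Final: 0.34607 hr


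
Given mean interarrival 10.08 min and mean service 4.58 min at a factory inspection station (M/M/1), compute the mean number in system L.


λ = 60/10.08 = 5.9524 /hr
μ = 60/4.58 = 13.1004 /hr
ρ = λ/μ = 5.9524/13.1004 = 0.4544
L = ρ/(1−ρ) = 0.4544/0.5456 = 0.8327

Final: 0.8327


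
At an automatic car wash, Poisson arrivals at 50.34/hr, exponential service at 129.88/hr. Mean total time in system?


W = 1/(μ−λ) = 1/(129.88 − 50.34) = 1/79.54 = 0.01257 hr

Final: 0.01257 hr


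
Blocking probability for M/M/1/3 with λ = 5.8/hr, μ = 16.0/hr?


ρ = λ/μ = 5.8/16.0 = 0.3625
P_K = (1−ρ)ρ^K/(1−ρ^(K+1)) = (0.6375·0.047635)/(1 − 0.017268)
= 0.030367/0.982732 = 0.030901

Final: 0.030901


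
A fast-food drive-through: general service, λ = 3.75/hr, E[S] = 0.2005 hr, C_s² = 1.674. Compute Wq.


ρ = λ·E[S] = 3.75·0.2005 = 0.7519
E[S²] = E[S]²(1+C_s²) = 0.2005²·(1+1.674) = 0.107495
Wq = λ·E[S²]/(2(1−ρ)) = 3.75·0.107495/(2·0.2481) = 0.81231 hr

Final: 0.81231 hr


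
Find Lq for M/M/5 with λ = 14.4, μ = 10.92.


a = λ/μ = 1.3187; ρ = a/5 = 0.2637
P₀ = 0.267276
Lq = P₀·a^c·ρ / (c!·(1−ρ)²) = 0.267276·3.98749·0.2637/(120·0.54208)
= 0.004321

Final: 0.004321


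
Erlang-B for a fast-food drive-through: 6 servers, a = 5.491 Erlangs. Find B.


B(c,a) = (a^c/c!) / Σ_{k=0}^{c} a^k/k!
a^6/6! = 38.069412
Σ terms (k=0..6): 1.00000 + 5.49100 + 15.07554 + 27.59326 + 37.87865 + 41.59834 + 38.06941 = 166.706207
B = 38.069412/166.706207 = 0.228362

Final: 0.228362


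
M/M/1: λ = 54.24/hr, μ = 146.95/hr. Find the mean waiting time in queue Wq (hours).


ρ = 54.24/146.95 = 0.3691
Wq = ρ/(μ−λ) = 0.3691/(146.95 − 54.24) = 0.3691/92.71 = 0.003981 hr

Final: 0.003981 hr


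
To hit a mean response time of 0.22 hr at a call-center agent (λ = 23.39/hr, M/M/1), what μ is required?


W = 1/(μ−λ) ⇒ μ − λ = 1/W = 1/0.22 = 4.5455
μ = λ + 1/W = 23.39 + 4.5455 = 27.9355 per hr

Final: 27.9355 /hr


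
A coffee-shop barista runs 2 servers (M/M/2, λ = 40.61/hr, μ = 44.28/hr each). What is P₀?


a = λ/μ = 40.61/44.28 = 0.9171; ρ = a/c = 0.4586
Σ_{k=0}^{1} a^k/k! (terms k=0..1) = 1.00000 + 0.91712 = 1.91712
Tail: a^2/(2!(1−ρ)) = 0.84111/(2·0.5414) = 0.77673
P₀ = 1/(1.91712 + 0.77673) = 1/2.69385 = 0.371216

Final: 0.371216


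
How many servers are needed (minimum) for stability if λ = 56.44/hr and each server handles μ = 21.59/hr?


Stability requires cμ > λ ⇔ c > λ/μ.
λ/μ = 56.44/21.59 = 2.6142
Minimum integer c = ⌊2.6142⌋ + 1 = 3
Check: 3·21.59 = 64.77 > 56.44, while 2·21.59 = 43.18 ≤ 56.44

Final: 3 servers


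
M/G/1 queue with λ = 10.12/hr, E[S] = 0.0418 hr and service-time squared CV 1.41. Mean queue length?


ρ = λ·E[S] = 10.12·0.0418 = 0.4230
Lq = ρ²(1+C_s²)/(2(1−ρ)) = 0.1789·(1+1.41)/(2·0.5770)
= 0.1789·2.4100/1.1540 = 0.37371

Final: 0.37371


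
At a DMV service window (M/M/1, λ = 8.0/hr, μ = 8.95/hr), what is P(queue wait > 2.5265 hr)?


ρ = 8.0/8.95 = 0.8939
P(Wq > t) = ρ·e^{−(μ−λ)t} = 0.8939·e^{−2.4002}
= 0.8939·0.090702 = 0.081074

Final: 0.081074


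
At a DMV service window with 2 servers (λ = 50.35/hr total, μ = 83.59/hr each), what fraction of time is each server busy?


ρ = λ/(cμ) = 50.35/(2·83.59) = 50.35/167.18 = 0.3012

Final: 0.3012


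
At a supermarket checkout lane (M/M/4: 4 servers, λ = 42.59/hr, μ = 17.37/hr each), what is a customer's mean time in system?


a = 2.4519; ρ = 0.6130; P₀ = 0.078089
Lq = P₀·a^c·ρ/(c!(1−ρ)²) = 0.48128
Wq = Lq/λ = 0.48128/42.59 = 0.01130 hr
W = Wq + 1/μ = 0.01130 + 0.05757 = 0.06887 hr

Final: 0.06887 hr


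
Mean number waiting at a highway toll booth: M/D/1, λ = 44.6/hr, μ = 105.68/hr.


ρ = 44.6/105.68 = 0.4220
M/D/1: Lq = ρ²/(2(1−ρ)) = 0.1781/(2·0.5780) = 0.15408

Final: 0.15408


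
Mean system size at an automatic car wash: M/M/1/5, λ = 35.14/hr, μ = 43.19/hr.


ρ = 35.14/43.19 = 0.8136
L = ρ[1 − (K+1)ρ^K + Kρ^(K+1)] / [(1−ρ)(1−ρ^(K+1))]
Numerator: 0.8136·(1 − 6·0.356527 + 5·0.290076) = 0.253209
Denominator: (0.1864)·(0.709924) = 0.132320
L = 0.253209/0.132320 = 1.9136

Final: 1.9136


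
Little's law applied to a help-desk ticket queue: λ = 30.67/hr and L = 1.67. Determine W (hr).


W = L/λ = 1.67/30.67 = 0.05445 hr

Final: 0.05445 hr


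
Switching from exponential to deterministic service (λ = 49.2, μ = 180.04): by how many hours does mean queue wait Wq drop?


ρ = 49.2/180.04 = 0.2733
Wq(M/M/1) = ρ/(μ−λ) = 0.2733/130.84 = 0.002089 hr
Wq(M/D/1) = ρ/(2(μ−λ)) = 0.001044 hr
Savings = 0.002089 − 0.001044 = 0.001044 hr

Final: 0.001044 hr


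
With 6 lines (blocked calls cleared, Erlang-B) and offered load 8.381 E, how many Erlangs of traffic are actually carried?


B(6,8.381) = 0.409953 (Erlang-B)
Carried load = a(1 − B) = 8.381·(1 − 0.409953) = 8.381·0.590047 = 4.9452 E

Final: 4.9452 Erlangs


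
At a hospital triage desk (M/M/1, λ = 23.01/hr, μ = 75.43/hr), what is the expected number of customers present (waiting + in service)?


ρ = λ/μ = 23.01/75.43 = 0.3051
L = ρ/(1−ρ) = 0.3051/(1 − 0.3051) = 0.3051/0.6949 = 0.4390

Final: 0.4390


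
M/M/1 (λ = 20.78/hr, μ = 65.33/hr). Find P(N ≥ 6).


ρ = 20.78/65.33 = 0.3181
P(N ≥ n) = ρ^n = 0.3181^6 = 0.001036

Final: 0.001036


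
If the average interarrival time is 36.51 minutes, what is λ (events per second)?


λ = 1/(interarrival time) in consistent units.
1 second = 0.0166667 min, so λ = 0.0166667/36.51 = 0.0004565 per second

Final: 0.0004565 /sec


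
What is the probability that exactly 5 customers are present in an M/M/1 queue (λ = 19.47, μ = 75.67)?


ρ = 19.47/75.67 = 0.2573
P_n = (1−ρ)·ρ^n = (1 − 0.2573)·0.2573^5 = 0.7427·0.001128 = 0.0008376

Final: 0.0008376


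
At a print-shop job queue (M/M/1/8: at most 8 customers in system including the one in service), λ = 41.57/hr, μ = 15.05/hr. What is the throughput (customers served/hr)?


ρ = 2.7621; P_K = (1−ρ)ρ^8/(1−ρ^9) = 0.638028
λ_eff = λ(1 − P_K) = 41.57·(1 − 0.638028) = 41.57·0.361972 = 15.0472 /hr

Final: 15.0472 /hr


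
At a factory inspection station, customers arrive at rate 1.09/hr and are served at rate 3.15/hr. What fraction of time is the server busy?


ρ = λ/μ = 1.09/3.15 = 0.3460

Final: 0.3460


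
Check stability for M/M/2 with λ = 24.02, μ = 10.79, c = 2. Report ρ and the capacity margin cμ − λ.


Total capacity cμ = 2·10.79 = 21.58/hr
ρ = λ/(cμ) = 24.02/21.58 = 1.1131
Stable ⇔ ρ < 1: NO
Spare capacity = cμ − λ = 21.58 − 24.02 = -2.44/hr

Final: ρ = 1.1131; unstable; margin = -2.44/hr


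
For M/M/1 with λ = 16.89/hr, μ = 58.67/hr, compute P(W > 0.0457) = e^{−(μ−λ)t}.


W ~ Exponential(μ−λ) for M/M/1.
μ − λ = 58.67 − 16.89 = 41.7800
P(W > t) = e^{−(μ−λ)t} = e^{−1.9093} = 0.148177

Final: 0.148177


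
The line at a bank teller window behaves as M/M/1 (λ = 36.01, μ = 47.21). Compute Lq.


ρ = 36.01/47.21 = 0.7628
Lq = ρ²/(1−ρ) = 0.5818/0.2372 = 2.4524

Final: 2.4524


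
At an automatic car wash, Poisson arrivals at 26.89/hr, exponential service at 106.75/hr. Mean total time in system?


W = 1/(μ−λ) = 1/(106.75 − 26.89) = 1/79.86 = 0.01252 hr

Final: 0.01252 hr


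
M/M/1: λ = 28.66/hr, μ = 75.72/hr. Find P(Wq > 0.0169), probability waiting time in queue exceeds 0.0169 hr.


ρ = 28.66/75.72 = 0.3785
P(Wq > t) = ρ·e^{−(μ−λ)t} = 0.3785·e^{−0.7953}
= 0.3785·0.451439 = 0.170870

Final: 0.170870


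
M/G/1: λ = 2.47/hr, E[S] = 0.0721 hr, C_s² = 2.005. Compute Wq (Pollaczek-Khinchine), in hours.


ρ = λ·E[S] = 2.47·0.0721 = 0.1781
E[S²] = E[S]²(1+C_s²) = 0.0721²·(1+2.005) = 0.015621
Wq = λ·E[S²]/(2(1−ρ)) = 2.47·0.015621/(2·0.8219) = 0.02347 hr

Final: 0.02347 hr


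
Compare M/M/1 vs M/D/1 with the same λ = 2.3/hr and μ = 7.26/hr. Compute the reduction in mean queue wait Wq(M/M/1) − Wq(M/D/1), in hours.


ρ = 2.3/7.26 = 0.3168
Wq(M/M/1) = ρ/(μ−λ) = 0.3168/4.96 = 0.06387 hr
Wq(M/D/1) = ρ/(2(μ−λ)) = 0.03194 hr
Savings = 0.06387 − 0.03194 = 0.03194 hr

Final: 0.03194 hr


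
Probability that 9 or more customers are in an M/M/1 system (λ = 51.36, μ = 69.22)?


ρ = 51.36/69.22 = 0.7420
P(N ≥ n) = ρ^n = 0.7420^9 = 0.068162

Final: 0.068162


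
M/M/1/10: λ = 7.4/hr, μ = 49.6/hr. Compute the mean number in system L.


ρ = 7.4/49.6 = 0.1492
L = ρ[1 − (K+1)ρ^K + Kρ^(K+1)] / [(1−ρ)(1−ρ^(K+1))]
Numerator: 0.1492·(1 − 11·0.000000005464 + 10·8.152e-10) = 0.149194
Denominator: (0.8508)·(1.000000) = 0.850806
L = 0.149194/0.850806 = 0.1754

Final: 0.1754


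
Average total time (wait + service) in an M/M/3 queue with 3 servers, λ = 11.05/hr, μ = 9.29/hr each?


a = 1.1895; ρ = 0.3965; P₀ = 0.297479
Lq = P₀·a^c·ρ/(c!(1−ρ)²) = 0.09082
Wq = Lq/λ = 0.09082/11.05 = 0.008219 hr
W = Wq + 1/μ = 0.008219 + 0.10764 = 0.11586 hr

Final: 0.11586 hr


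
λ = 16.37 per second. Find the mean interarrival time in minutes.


Mean interarrival time = 1/λ = 1/16.37 second = 0.06109 second
In minutes: 0.06109 × 0.0166667 = 0.001018 min

Final: 0.001018 min


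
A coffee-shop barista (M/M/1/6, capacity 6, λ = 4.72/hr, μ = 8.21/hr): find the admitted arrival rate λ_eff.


ρ = 0.5749; P_K = (1−ρ)ρ^6/(1−ρ^7) = 0.015674
λ_eff = λ(1 − P_K) = 4.72·(1 − 0.015674) = 4.72·0.984326 = 4.6460 /hr

Final: 4.6460 /hr


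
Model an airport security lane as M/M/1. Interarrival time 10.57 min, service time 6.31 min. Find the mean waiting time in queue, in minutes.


λ = 60/10.57 = 5.6764 /hr
μ = 60/6.31 = 9.5087 /hr
ρ = λ/μ = 5.6764/9.5087 = 0.5970
Wq = ρ/(μ−λ) = 0.5970/(9.5087−5.6764) = 0.15578 hr
In minutes: 0.15578·60 = 9.347 min

Final: 9.347 min


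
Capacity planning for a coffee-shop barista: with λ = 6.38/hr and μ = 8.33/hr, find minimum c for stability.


Stability requires cμ > λ ⇔ c > λ/μ.
λ/μ = 6.38/8.33 = 0.7659
Minimum integer c = ⌊0.7659⌋ + 1 = 1
Check: 1·8.33 = 8.33 > 6.38, while 0·8.33 = 0.00 ≤ 6.38

Final: 1 servers


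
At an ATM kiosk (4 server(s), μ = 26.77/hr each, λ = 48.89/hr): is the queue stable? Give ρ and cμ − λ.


Total capacity cμ = 4·26.77 = 107.08/hr
ρ = λ/(cμ) = 48.89/107.08 = 0.4566
Stable ⇔ ρ < 1: YES
Spare capacity = cμ − λ = 107.08 − 48.89 = 58.19/hr

Final: ρ = 0.4566; stable; margin = 58.19/hr


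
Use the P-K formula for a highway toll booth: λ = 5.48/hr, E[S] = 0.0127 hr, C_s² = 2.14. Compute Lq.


ρ = λ·E[S] = 5.48·0.0127 = 0.06960
Lq = ρ²(1+C_s²)/(2(1−ρ)) = 0.004844·(1+2.14)/(2·0.9304)
= 0.004844·3.1400/1.8608 = 0.008173

Final: 0.008173


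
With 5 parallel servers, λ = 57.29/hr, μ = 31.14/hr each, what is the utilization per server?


ρ = λ/(cμ) = 57.29/(5·31.14) = 57.29/155.70 = 0.3680

Final: 0.3680


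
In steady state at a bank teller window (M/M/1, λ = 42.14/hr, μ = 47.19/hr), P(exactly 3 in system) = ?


ρ = 42.14/47.19 = 0.8930
P_n = (1−ρ)·ρ^n = (1 − 0.8930)·0.8930^3 = 0.1070·0.712088 = 0.076204

Final: 0.076204


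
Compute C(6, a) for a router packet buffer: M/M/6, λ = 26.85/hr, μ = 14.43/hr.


a = λ/μ = 1.8607; ρ = a/6 = 0.3101
P₀ = 0.155415 (from M/M/c formula)
C(c,a) = [a^c/(c!(1−ρ))]·P₀ = [41.50188/(720·0.6899)]·0.155415
= 0.08355·0.155415 = 0.012985

Final: 0.012985


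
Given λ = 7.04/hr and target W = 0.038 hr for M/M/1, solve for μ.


W = 1/(μ−λ) ⇒ μ − λ = 1/W = 1/0.038 = 26.3158
μ = λ + 1/W = 7.04 + 26.3158 = 33.3558 per hr

Final: 33.3558 /hr


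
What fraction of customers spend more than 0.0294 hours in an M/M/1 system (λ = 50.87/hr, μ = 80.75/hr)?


W ~ Exponential(μ−λ) for M/M/1.
μ − λ = 80.75 − 50.87 = 29.8800
P(W > t) = e^{−(μ−λ)t} = e^{−0.8785} = 0.415417

Final: 0.415417


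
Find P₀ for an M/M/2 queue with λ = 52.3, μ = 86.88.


a = λ/μ = 52.3/86.88 = 0.6020; ρ = a/c = 0.3010
Σ_{k=0}^{1} a^k/k! (terms k=0..1) = 1.00000 + 0.60198 = 1.60198
Tail: a^2/(2!(1−ρ)) = 0.36238/(2·0.6990) = 0.25921
P₀ = 1/(1.60198 + 0.25921) = 1/1.86119 = 0.537291

Final: 0.537291


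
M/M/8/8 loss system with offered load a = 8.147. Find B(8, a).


B(c,a) = (a^c/c!) / Σ_{k=0}^{c} a^k/k!
a^8/8! = 481.350256
Σ terms (k=0..8): 1.00000 + 8.14700 + 33.18680 + 90.12430 + 183.56067 + 299.09375 + 406.11946 + 472.66504 + 481.35026 = 1975.247270
B = 481.350256/1975.247270 = 0.243691

Final: 0.243691


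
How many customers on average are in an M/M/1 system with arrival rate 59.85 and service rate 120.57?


ρ = λ/μ = 59.85/120.57 = 0.4964
L = ρ/(1−ρ) = 0.4964/(1 − 0.4964) = 0.4964/0.5036 = 0.9857

Final: 0.9857


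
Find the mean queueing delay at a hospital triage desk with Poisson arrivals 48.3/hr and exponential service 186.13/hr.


ρ = 48.3/186.13 = 0.2595
Wq = ρ/(μ−λ) = 0.2595/(186.13 − 48.3) = 0.2595/137.83 = 0.001883 hr

Final: 0.001883 hr


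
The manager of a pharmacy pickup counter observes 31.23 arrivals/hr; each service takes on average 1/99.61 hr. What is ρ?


ρ = λ/μ = 31.23/99.61 = 0.3135

Final: 0.3135


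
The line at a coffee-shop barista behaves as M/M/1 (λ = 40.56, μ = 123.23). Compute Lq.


ρ = 40.56/123.23 = 0.3291
Lq = ρ²/(1−ρ) = 0.1083/0.6709 = 0.1615

Final: 0.1615


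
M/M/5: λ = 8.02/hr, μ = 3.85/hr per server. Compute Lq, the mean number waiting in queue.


a = λ/μ = 2.0831; ρ = a/5 = 0.4166
P₀ = 0.123391
Lq = P₀·a^c·ρ / (c!·(1−ρ)²) = 0.123391·39.22547·0.4166/(120·0.34033)
= 0.04938

Final: 0.04938


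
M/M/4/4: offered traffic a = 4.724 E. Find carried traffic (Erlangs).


B(4,4.724) = 0.375895 (Erlang-B)
Carried load = a(1 − B) = 4.724·(1 − 0.375895) = 4.724·0.624105 = 2.9483 E

Final: 2.9483 Erlangs


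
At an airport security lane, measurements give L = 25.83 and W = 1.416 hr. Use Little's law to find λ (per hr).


λ = L/W = 25.83/1.416 = 18.2415 /hr

Final: 18.2415 /hr


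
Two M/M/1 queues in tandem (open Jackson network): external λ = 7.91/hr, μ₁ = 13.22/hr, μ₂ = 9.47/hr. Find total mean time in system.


Each node sees arrival rate λ = 7.91/hr (tandem ⇒ throughput preserved).
W₁ = 1/(μ₁−λ) = 1/(13.22−7.91) = 0.18832 hr
W₂ = 1/(μ₂−λ) = 1/(9.47−7.91) = 0.64103 hr
W_total = W₁ + W₂ = 0.18832 + 0.64103 = 0.82935 hr

Final: 0.82935 hr


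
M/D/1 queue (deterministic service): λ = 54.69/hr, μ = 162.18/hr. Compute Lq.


ρ = 54.69/162.18 = 0.3372
M/D/1: Lq = ρ²/(2(1−ρ)) = 0.1137/(2·0.6628) = 0.08579

Final: 0.08579


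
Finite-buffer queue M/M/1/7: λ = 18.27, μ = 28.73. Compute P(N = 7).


ρ = λ/μ = 18.27/28.73 = 0.6359
P_K = (1−ρ)ρ^K/(1−ρ^(K+1)) = (0.3641·0.042055)/(1 − 0.026744)
= 0.015311/0.973256 = 0.015732

Final: 0.015732


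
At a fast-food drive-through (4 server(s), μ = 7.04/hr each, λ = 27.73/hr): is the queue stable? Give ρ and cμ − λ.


Total capacity cμ = 4·7.04 = 28.16/hr
ρ = λ/(cμ) = 27.73/28.16 = 0.9847
Stable ⇔ ρ < 1: YES
Spare capacity = cμ − λ = 28.16 − 27.73 = 0.43/hr

Final: ρ = 0.9847; stable; margin = 0.43/hr


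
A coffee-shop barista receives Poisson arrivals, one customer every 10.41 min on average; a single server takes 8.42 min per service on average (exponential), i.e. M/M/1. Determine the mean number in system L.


λ = 60/10.41 = 5.7637 /hr
μ = 60/8.42 = 7.1259 /hr
ρ = λ/μ = 5.7637/7.1259 = 0.8088
L = ρ/(1−ρ) = 0.8088/0.1912 = 4.2312

Final: 4.2312


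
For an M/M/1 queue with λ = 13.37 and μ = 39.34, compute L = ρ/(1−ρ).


ρ = λ/μ = 13.37/39.34 = 0.3399
L = ρ/(1−ρ) = 0.3399/(1 − 0.3399) = 0.3399/0.6601 = 0.5148

Final: 0.5148


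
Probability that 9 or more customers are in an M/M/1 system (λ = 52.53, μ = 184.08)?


ρ = 52.53/184.08 = 0.2854
P(N ≥ n) = ρ^n = 0.2854^9 = 0.00001255

Final: 0.00001255


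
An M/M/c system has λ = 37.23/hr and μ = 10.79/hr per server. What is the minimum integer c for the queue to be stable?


Stability requires cμ > λ ⇔ c > λ/μ.
λ/μ = 37.23/10.79 = 3.4504
Minimum integer c = ⌊3.4504⌋ + 1 = 4
Check: 4·10.79 = 43.16 > 37.23, while 3·10.79 = 32.37 ≤ 37.23

Final: 4 servers


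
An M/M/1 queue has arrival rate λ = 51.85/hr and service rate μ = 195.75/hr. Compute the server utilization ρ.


ρ = λ/μ = 51.85/195.75 = 0.2649

Final: 0.2649


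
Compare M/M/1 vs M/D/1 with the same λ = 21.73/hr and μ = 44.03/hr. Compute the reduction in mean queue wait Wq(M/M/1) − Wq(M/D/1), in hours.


ρ = 21.73/44.03 = 0.4935
Wq(M/M/1) = ρ/(μ−λ) = 0.4935/22.30 = 0.02213 hr
Wq(M/D/1) = ρ/(2(μ−λ)) = 0.01107 hr
Savings = 0.02213 − 0.01107 = 0.01107 hr

Final: 0.01107 hr


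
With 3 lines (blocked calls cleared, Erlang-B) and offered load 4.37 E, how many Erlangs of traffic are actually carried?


B(3,4.37) = 0.482490 (Erlang-B)
Carried load = a(1 − B) = 4.37·(1 − 0.482490) = 4.37·0.517510 = 2.2615 E

Final: 2.2615 Erlangs


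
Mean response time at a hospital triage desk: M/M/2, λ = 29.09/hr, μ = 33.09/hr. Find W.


a = 0.8791; ρ = 0.4396; P₀ = 0.389315
Lq = P₀·a^c·ρ/(c!(1−ρ)²) = 0.21053
Wq = Lq/λ = 0.21053/29.09 = 0.007237 hr
W = Wq + 1/μ = 0.007237 + 0.03022 = 0.03746 hr

Final: 0.03746 hr


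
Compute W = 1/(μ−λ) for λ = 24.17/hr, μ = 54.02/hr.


W = 1/(μ−λ) = 1/(54.02 − 24.17) = 1/29.85 = 0.03350 hr

Final: 0.03350 hr


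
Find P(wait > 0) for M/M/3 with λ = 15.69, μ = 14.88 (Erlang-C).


a = λ/μ = 1.0544; ρ = a/3 = 0.3515
P₀ = 0.343449 (from M/M/c formula)
C(c,a) = [a^c/(c!(1−ρ))]·P₀ = [1.17236/(6·0.6485)]·0.343449
= 0.30129·0.343449 = 0.103478

Final: 0.103478


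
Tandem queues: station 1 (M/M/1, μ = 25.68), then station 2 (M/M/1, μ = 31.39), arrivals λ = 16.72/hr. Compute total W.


Each node sees arrival rate λ = 16.72/hr (tandem ⇒ throughput preserved).
W₁ = 1/(μ₁−λ) = 1/(25.68−16.72) = 0.11161 hr
W₂ = 1/(μ₂−λ) = 1/(31.39−16.72) = 0.06817 hr
W_total = W₁ + W₂ = 0.11161 + 0.06817 = 0.17977 hr

Final: 0.17977 hr


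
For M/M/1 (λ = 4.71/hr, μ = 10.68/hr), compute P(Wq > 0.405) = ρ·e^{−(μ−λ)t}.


ρ = 4.71/10.68 = 0.4410
P(Wq > t) = ρ·e^{−(μ−λ)t} = 0.4410·e^{−2.4179}
= 0.4410·0.089113 = 0.039300

Final: 0.039300


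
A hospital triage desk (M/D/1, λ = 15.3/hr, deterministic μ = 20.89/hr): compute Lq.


ρ = 15.3/20.89 = 0.7324
M/D/1: Lq = ρ²/(2(1−ρ)) = 0.5364/(2·0.2676) = 1.00231

Final: 1.00231


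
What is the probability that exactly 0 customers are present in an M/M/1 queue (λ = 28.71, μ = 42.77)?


ρ = 28.71/42.77 = 0.6713
P_n = (1−ρ)·ρ^n = (1 − 0.6713)·0.6713^0 = 0.3287·1.000000 = 0.328735

Final: 0.328735


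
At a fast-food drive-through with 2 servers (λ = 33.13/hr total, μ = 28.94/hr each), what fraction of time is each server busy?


ρ = λ/(cμ) = 33.13/(2·28.94) = 33.13/57.88 = 0.5724

Final: 0.5724


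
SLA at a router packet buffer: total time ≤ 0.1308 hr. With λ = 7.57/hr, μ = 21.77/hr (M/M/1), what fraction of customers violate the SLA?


W ~ Exponential(μ−λ) for M/M/1.
μ − λ = 21.77 − 7.57 = 14.2000
P(W > t) = e^{−(μ−λ)t} = e^{−1.8574} = 0.156084

Final: 0.156084


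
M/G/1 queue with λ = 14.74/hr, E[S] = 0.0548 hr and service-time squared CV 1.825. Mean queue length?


ρ = λ·E[S] = 14.74·0.0548 = 0.8078
Lq = ρ²(1+C_s²)/(2(1−ρ)) = 0.6525·(1+1.825)/(2·0.1922)
= 0.6525·2.8250/0.3845 = 4.79383

Final: 4.79383


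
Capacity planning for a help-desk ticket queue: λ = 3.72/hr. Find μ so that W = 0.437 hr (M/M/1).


W = 1/(μ−λ) ⇒ μ − λ = 1/W = 1/0.437 = 2.2883
μ = λ + 1/W = 3.72 + 2.2883 = 6.0083 per hr

Final: 6.0083 /hr


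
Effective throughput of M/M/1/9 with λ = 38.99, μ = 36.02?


ρ = 1.0825; P_K = (1−ρ)ρ^9/(1−ρ^10) = 0.139205
λ_eff = λ(1 − P_K) = 38.99·(1 − 0.139205) = 38.99·0.860795 = 33.5624 /hr

Final: 33.5624 /hr


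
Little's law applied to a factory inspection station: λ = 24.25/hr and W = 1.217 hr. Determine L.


L = λW = 24.25·1.217 = 29.5123

Final: 29.5123


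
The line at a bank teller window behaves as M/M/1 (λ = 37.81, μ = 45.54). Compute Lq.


ρ = 37.81/45.54 = 0.8303
Lq = ρ²/(1−ρ) = 0.6893/0.1697 = 4.0611

Final: 4.0611


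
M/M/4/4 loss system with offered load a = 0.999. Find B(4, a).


B(c,a) = (a^c/c!) / Σ_{k=0}^{c} a^k/k!
a^4/4! = 0.041500
Σ terms (k=0..4): 1.00000 + 0.99900 + 0.49900 + 0.16617 + 0.04150 = 2.705668
B = 0.041500/2.705668 = 0.015338

Final: 0.015338


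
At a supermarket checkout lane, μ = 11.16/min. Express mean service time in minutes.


Mean service time = 1/μ = 1/11.16 minute = 0.08961 minute
In minutes: 0.08961 × 1 = 0.08961 min

Final: 0.08961 min


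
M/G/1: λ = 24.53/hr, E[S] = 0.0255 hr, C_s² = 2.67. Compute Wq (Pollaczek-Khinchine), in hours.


ρ = λ·E[S] = 24.53·0.0255 = 0.6255
E[S²] = E[S]²(1+C_s²) = 0.0255²·(1+2.67) = 0.002386
Wq = λ·E[S²]/(2(1−ρ)) = 24.53·0.002386/(2·0.3745) = 0.07816 hr

Final: 0.07816 hr


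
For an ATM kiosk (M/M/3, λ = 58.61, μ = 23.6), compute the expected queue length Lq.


a = λ/μ = 2.4835; ρ = a/3 = 0.8278
P₀ = 0.046741
Lq = P₀·a^c·ρ / (c!·(1−ρ)²) = 0.046741·15.31719·0.8278/(6·0.02964)
= 3.33215

Final: 3.33215


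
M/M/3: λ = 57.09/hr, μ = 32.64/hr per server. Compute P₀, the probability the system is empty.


a = λ/μ = 57.09/32.64 = 1.7491; ρ = a/c = 0.5830
Σ_{k=0}^{2} a^k/k! (terms k=0..2) = 1.00000 + 1.74908 + 1.52964 = 4.27872
Tail: a^3/(3!(1−ρ)) = 5.35094/(6·0.4170) = 2.13880
P₀ = 1/(4.27872 + 2.13880) = 1/6.41752 = 0.155823

Final: 0.155823


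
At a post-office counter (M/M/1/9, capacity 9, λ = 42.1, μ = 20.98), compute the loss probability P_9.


ρ = λ/μ = 42.1/20.98 = 2.0067
P_K = (1−ρ)ρ^K/(1−ρ^(K+1)) = (-1.0067·527.581439)/(1 − 1058.683440)
= -531.102001/-1057.683440 = 0.502137

Final: 0.502137


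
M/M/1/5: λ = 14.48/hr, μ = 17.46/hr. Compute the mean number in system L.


ρ = 14.48/17.46 = 0.8293
L = ρ[1 − (K+1)ρ^K + Kρ^(K+1)] / [(1−ρ)(1−ρ^(K+1))]
Numerator: 0.8293·(1 − 6·0.392303 + 5·0.325346) = 0.226334
Denominator: (0.1707)·(0.674654) = 0.115147
L = 0.226334/0.115147 = 1.9656

Final: 1.9656


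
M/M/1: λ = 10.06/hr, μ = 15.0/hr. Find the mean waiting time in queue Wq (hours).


ρ = 10.06/15.0 = 0.6707
Wq = ρ/(μ−λ) = 0.6707/(15.0 − 10.06) = 0.6707/4.94 = 0.1358 hr

Final: 0.1358 hr


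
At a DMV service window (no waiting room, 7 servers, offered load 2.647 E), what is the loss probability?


B(c,a) = (a^c/c!) / Σ_{k=0}^{c} a^k/k!
a^7/7! = 0.180654
Σ terms (k=0..7): 1.00000 + 2.64700 + 3.50330 + 3.09108 + 2.04552 + 1.08290 + 0.47774 + 0.18065 = 14.028204
B = 0.180654/14.028204 = 0.012878

Final: 0.012878


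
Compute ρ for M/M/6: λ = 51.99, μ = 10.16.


ρ = λ/(cμ) = 51.99/(6·10.16) = 51.99/60.96 = 0.8529

Final: 0.8529


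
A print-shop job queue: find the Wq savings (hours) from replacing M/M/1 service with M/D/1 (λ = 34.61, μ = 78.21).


ρ = 34.61/78.21 = 0.4425
Wq(M/M/1) = ρ/(μ−λ) = 0.4425/43.60 = 0.01015 hr
Wq(M/D/1) = ρ/(2(μ−λ)) = 0.005075 hr
Savings = 0.01015 − 0.005075 = 0.005075 hr

Final: 0.005075 hr


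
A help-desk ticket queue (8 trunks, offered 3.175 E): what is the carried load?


B(8,3.175) = 0.010763 (Erlang-B)
Carried load = a(1 − B) = 3.175·(1 − 0.010763) = 3.175·0.989237 = 3.1408 E

Final: 3.1408 Erlangs


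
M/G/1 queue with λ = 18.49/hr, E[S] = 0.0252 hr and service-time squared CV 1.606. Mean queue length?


ρ = λ·E[S] = 18.49·0.0252 = 0.4659
Lq = ρ²(1+C_s²)/(2(1−ρ)) = 0.2171·(1+1.606)/(2·0.5341)
= 0.2171·2.6060/1.0681 = 0.52971

Final: 0.52971


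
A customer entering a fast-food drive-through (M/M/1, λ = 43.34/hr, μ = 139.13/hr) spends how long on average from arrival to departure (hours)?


W = 1/(μ−λ) = 1/(139.13 − 43.34) = 1/95.79 = 0.01044 hr

Final: 0.01044 hr


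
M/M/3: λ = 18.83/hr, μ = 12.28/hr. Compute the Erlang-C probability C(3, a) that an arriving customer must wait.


a = λ/μ = 1.5334; ρ = a/3 = 0.5111
P₀ = 0.202503 (from M/M/c formula)
C(c,a) = [a^c/(c!(1−ρ))]·P₀ = [3.60542/(6·0.4889)]·0.202503
= 1.22917·0.202503 = 0.248910

Final: 0.248910


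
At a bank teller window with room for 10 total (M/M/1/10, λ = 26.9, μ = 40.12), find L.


ρ = 26.9/40.12 = 0.6705
L = ρ[1 − (K+1)ρ^K + Kρ^(K+1)] / [(1−ρ)(1−ρ^(K+1))]
Numerator: 0.6705·(1 − 11·0.018362 + 10·0.012311) = 0.617610
Denominator: (0.3295)·(0.987689) = 0.325455
L = 0.617610/0.325455 = 1.8977

Final: 1.8977


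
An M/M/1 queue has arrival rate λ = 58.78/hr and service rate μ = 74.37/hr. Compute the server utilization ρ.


ρ = λ/μ = 58.78/74.37 = 0.7904

Final: 0.7904


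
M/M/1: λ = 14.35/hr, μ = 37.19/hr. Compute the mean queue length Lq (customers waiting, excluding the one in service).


ρ = 14.35/37.19 = 0.3859
Lq = ρ²/(1−ρ) = 0.1489/0.6141 = 0.2424

Final: 0.2424


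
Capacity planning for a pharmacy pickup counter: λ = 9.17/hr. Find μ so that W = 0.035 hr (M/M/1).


W = 1/(μ−λ) ⇒ μ − λ = 1/W = 1/0.035 = 28.5714
μ = λ + 1/W = 9.17 + 28.5714 = 37.7414 per hr

Final: 37.7414 /hr


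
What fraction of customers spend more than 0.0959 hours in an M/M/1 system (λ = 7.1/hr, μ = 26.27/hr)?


W ~ Exponential(μ−λ) for M/M/1.
μ − λ = 26.27 − 7.1 = 19.1700
P(W > t) = e^{−(μ−λ)t} = e^{−1.8384} = 0.159071

Final: 0.159071


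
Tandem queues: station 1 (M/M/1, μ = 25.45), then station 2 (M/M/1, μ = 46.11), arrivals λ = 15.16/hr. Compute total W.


Each node sees arrival rate λ = 15.16/hr (tandem ⇒ throughput preserved).
W₁ = 1/(μ₁−λ) = 1/(25.45−15.16) = 0.09718 hr
W₂ = 1/(μ₂−λ) = 1/(46.11−15.16) = 0.03231 hr
W_total = W₁ + W₂ = 0.09718 + 0.03231 = 0.12949 hr

Final: 0.12949 hr


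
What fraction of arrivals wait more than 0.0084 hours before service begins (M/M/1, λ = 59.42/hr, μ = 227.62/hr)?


ρ = 59.42/227.62 = 0.2610
P(Wq > t) = ρ·e^{−(μ−λ)t} = 0.2610·e^{−1.4129}
= 0.2610·0.243441 = 0.063550

Final: 0.063550


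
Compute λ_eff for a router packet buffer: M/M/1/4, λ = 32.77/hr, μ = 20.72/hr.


ρ = 1.5816; P_K = (1−ρ)ρ^4/(1−ρ^5) = 0.409052
λ_eff = λ(1 − P_K) = 32.77·(1 − 0.409052) = 32.77·0.590948 = 19.3654 /hr

Final: 19.3654 /hr


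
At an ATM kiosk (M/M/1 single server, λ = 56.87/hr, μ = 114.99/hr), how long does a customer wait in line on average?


ρ = 56.87/114.99 = 0.4946
Wq = ρ/(μ−λ) = 0.4946/(114.99 − 56.87) = 0.4946/58.12 = 0.008509 hr

Final: 0.008509 hr


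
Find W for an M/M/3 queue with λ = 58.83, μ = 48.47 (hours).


a = 1.2137; ρ = 0.4046; P₀ = 0.289786
Lq = P₀·a^c·ρ/(c!(1−ρ)²) = 0.09855
Wq = Lq/λ = 0.09855/58.83 = 0.001675 hr
W = Wq + 1/μ = 0.001675 + 0.02063 = 0.02231 hr

Final: 0.02231 hr


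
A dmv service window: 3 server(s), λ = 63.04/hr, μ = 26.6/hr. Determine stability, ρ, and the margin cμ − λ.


Total capacity cμ = 3·26.6 = 79.80/hr
ρ = λ/(cμ) = 63.04/79.80 = 0.7900
Stable ⇔ ρ < 1: YES
Spare capacity = cμ − λ = 79.80 − 63.04 = 16.76/hr

Final: ρ = 0.7900; stable; margin = 16.76/hr


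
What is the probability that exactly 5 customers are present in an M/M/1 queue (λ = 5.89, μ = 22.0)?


ρ = 5.89/22.0 = 0.2677
P_n = (1−ρ)·ρ^n = (1 − 0.2677)·0.2677^5 = 0.7323·0.001376 = 0.001007

Final: 0.001007
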